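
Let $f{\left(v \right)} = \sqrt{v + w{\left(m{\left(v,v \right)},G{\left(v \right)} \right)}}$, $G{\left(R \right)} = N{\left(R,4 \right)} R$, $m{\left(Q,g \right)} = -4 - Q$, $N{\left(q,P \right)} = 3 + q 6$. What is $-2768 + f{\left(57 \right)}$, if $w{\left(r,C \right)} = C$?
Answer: $-2768 + \sqrt{19722} \approx -2627.6$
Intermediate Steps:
$N{\left(q,P \right)} = 3 + 6 q$
$G{\left(R \right)} = R \left(3 + 6 R\right)$ ($G{\left(R \right)} = \left(3 + 6 R\right) R = R \left(3 + 6 R\right)$)
$f{\left(v \right)} = \sqrt{v + 3 v \left(1 + 2 v\right)}$
$-2768 + f{\left(57 \right)} = -2768 + \sqrt{2} \sqrt{57 \left(2 + 3 \cdot 57\right)} = -2768 + \sqrt{2} \sqrt{57 \left(2 + 171\right)} = -2768 + \sqrt{2} \sqrt{57 \cdot 173} = -2768 + \sqrt{2} \sqrt{9861} = -2768 + \sqrt{19722}$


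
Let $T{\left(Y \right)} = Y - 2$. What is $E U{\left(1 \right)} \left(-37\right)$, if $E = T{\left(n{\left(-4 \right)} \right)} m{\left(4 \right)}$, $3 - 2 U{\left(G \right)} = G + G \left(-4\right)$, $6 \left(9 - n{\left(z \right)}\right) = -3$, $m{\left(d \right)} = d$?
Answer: $-3330$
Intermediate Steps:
$n{\left(z \right)} = \frac{19}{2}$ ($n{\left(z \right)} = 9 - - \frac{1}{2} = 9 + \frac{1}{2} = \frac{19}{2}$)
$T{\left(Y \right)} = -2 + Y$
$U{\left(G \right)} = \frac{3}{2} + \frac{3 G}{2}$ ($U{\left(G \right)} = \frac{3}{2} - \frac{G + G \left(-4\right)}{2} = \frac{3}{2} - \frac{G - 4 G}{2} = \frac{3}{2} - \frac{\left(-3\right) G}{2} = \frac{3}{2} + \frac{3 G}{2}$)
$E = 30$ ($E = \left(-2 + \frac{19}{2}\right) 4 = \frac{15}{2} \cdot 4 = 30$)
$E U{\left(1 \right)} \left(-37\right) = 30 \left(\frac{3}{2} + \frac{3}{2} \cdot 1\right) \left(-37\right) = 30 \left(\frac{3}{2} + \frac{3}{2}\right) \left(-37\right) = 30 \cdot 3 \left(-37\right) = 90 \left(-37\right) = -3330$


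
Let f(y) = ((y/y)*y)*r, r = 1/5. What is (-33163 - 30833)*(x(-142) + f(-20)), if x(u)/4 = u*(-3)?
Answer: -108793200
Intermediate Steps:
x(u) = -12*u (x(u) = 4*(u*(-3)) = 4*(-3*u) = -12*u)
r = ⅕ ≈ 0.20000
f(y) = y/5 (f(y) = ((y/y)*y)*(⅕) = (1*y)*(⅕) = y*(⅕) = y/5)
(-33163 - 30833)*(x(-142) + f(-20)) = (-33163 - 30833)*(-12*(-142) + (⅕)*(-20)) = -63996*(1704 - 4) = -63996*1700 = -108793200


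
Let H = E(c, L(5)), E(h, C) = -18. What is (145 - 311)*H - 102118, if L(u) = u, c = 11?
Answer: -99130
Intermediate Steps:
H = -18
(145 - 311)*H - 102118 = (145 - 311)*(-18) - 102118 = -166*(-18) - 102118 = 2988 - 102118 = -99130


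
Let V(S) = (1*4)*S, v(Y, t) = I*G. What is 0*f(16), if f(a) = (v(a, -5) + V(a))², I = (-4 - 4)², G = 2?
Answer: 0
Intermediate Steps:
I = 64 (I = (-8)² = 64)
v(Y, t) = 128 (v(Y, t) = 64*2 = 128)
V(S) = 4*S
f(a) = (128 + 4*a)²
0*f(16) = 0*(16*(32 + 16)²) = 0*(16*48²) = 0*(16*2304) = 0*36864 = 0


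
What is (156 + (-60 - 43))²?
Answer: 2809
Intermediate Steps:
(156 + (-60 - 43))² = (156 - 103)² = 53² = 2809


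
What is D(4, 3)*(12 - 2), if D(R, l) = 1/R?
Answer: 5/2 ≈ 2.5000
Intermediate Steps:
D(4, 3)*(12 - 2) = (12 - 2)/4 = (¼)*10 = 5/2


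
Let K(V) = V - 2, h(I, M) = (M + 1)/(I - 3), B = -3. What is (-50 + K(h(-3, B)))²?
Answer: 24025/9 ≈ 2669.4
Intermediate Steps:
h(I, M) = (1 + M)/(-3 + I)
K(V) = -2 + V
(-50 + K(h(-3, B)))² = (-50 + (-2 + (1 - 3)/(-3 - 3)))² = (-50 + (-2 - 2/(-6)))² = (-50 + (-2 - ⅙*(-2)))² = (-50 + (-2 + ⅓))² = (-50 - 5/3)² = (-155/3)² = 24025/9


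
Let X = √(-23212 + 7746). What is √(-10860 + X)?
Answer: √(-10860 + I*√15466) ≈ 0.5967 + 104.21*I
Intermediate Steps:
X = I*√15466 (X = √(-15466) = I*√15466 ≈ 124.36*I)
√(-10860 + X) = √(-10860 + I*√15466)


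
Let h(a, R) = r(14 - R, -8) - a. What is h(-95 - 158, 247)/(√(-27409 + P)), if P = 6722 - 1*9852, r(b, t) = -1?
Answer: -252*I*√30539/30539 ≈ -1.442*I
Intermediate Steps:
P = -3130 (P = 6722 - 9852 = -3130)
h(a, R) = -1 - a
h(-95 - 158, 247)/(√(-27409 + P)) = (-1 - (-95 - 158))/(√(-27409 - 3130)) = (-1 - 1*(-253))/(√(-30539)) = (-1 + 253)/((I*√30539)) = 252*(-I*√30539/30539) = -252*I*√30539/30539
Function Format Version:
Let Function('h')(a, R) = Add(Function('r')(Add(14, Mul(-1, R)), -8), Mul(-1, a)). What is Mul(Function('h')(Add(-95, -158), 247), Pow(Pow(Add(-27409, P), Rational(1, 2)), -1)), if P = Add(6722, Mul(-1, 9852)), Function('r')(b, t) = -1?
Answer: Mul(Rational(-252, 30539), I, Pow(30539, Rational(1, 2))) ≈ Mul(-1.4420, I)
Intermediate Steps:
P = -3130 (P = Add(6722, -9852) = -3130)
Function('h')(a, R) = Add(-1, Mul(-1, a))
Mul(Function('h')(Add(-95, -158), 247), Pow(Pow(Add(-27409, P), Rational(1, 2)), -1)) = Mul(Add(-1, Mul(-1, Add(-95, -158))), Pow(Pow(Add(-27409, -3130), Rational(1, 2)), -1)) = Mul(Add(-1, Mul(-1, -253)), Pow(Pow(-30539, Rational(1, 2)), -1)) = Mul(Add(-1, 253), Pow(Mul(I, Pow(30539, Rational(1, 2))), -1)) = Mul(252, Mul(Rational(-1, 30539), I, Pow(30539, Rational(1, 2)))) = Mul(Rational(-252, 30539), I, Pow(30539, Rational(1, 2)))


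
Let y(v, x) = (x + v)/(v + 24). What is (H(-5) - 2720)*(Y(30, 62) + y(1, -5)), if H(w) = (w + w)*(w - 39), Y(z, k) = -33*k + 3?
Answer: 23292024/5 ≈ 4.6584e+6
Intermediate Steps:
y(v, x) = (v + x)/(24 + v)
Y(z, k) = 3 - 33*k
H(w) = 2*w*(-39 + w) (H(w) = (2*w)*(-39 + w) = 2*w*(-39 + w))
(H(-5) - 2720)*(Y(30, 62) + y(1, -5)) = (2*(-5)*(-39 - 5) - 2720)*((3 - 33*62) + (1 - 5)/(24 + 1)) = (2*(-5)*(-44) - 2720)*((3 - 2046) - 4/25) = (440 - 2720)*(-2043 + (1/25)*(-4)) = -2280*(-2043 - 4/25) = -2280*(-51079/25) = 23292024/5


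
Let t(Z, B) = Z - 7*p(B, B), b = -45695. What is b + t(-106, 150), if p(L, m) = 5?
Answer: -45836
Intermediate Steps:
t(Z, B) = -35 + Z (t(Z, B) = Z - 7*5 = Z - 35 = -35 + Z)
b + t(-106, 150) = -45695 + (-35 - 106) = -45695 - 141 = -45836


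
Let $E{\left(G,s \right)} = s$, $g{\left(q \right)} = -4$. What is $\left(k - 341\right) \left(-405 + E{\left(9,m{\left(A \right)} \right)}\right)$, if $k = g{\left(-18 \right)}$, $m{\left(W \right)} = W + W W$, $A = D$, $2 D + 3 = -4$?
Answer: $\frac{546825}{4} \approx 1.3671 \cdot 10^{5}$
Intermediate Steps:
$D = - \frac{7}{2}$ ($D = - \frac{3}{2} + \frac{1}{2} \left(-4\right) = - \frac{3}{2} - 2 = - \frac{7}{2} \approx -3.5$)
$A = - \frac{7}{2} \approx -3.5$
$m{\left(W \right)} = W + W^{2}$
$k = -4$
$\left(k - 341\right) \left(-405 + E{\left(9,m{\left(A \right)} \right)}\right) = \left(-4 - 341\right) \left(-405 - \frac{7 \left(1 - \frac{7}{2}\right)}{2}\right) = - 345 \left(-405 - - \frac{35}{4}\right) = - 345 \left(-405 + \frac{35}{4}\right) = \left(-345\right) \left(- \frac{1585}{4}\right) = \frac{546825}{4}$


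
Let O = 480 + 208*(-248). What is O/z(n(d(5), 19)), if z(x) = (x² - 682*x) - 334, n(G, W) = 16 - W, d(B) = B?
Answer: -51104/1721 ≈ -29.694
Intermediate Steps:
z(x) = -334 + x² - 682*x
O = -51104 (O = 480 - 51584 = -51104)
O/z(n(d(5), 19)) = -51104/(-334 + (16 - 1*19)² - 682*(16 - 1*19)) = -51104/(-334 + (16 - 19)² - 682*(16 - 19)) = -51104/(-334 + (-3)² - 682*(-3)) = -51104/(-334 + 9 + 2046) = -51104/1721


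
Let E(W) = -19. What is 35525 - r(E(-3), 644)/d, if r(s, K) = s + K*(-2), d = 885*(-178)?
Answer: 5596251943/157530 ≈ 35525.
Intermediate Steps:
d = -157530
r(s, K) = s - 2*K
35525 - r(E(-3), 644)/d = 35525 - (-19 - 2*644)/(-157530) = 35525 - (-19 - 1288)*(-1)/157530 = 35525 - (-1307)*(-1)/157530 = 35525 - 1*1307/157530 = 35525 - 1307/157530 = 5596251943/157530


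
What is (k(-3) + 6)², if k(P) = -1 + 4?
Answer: 81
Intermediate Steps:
k(P) = 3
(k(-3) + 6)² = (3 + 6)² = 9² = 81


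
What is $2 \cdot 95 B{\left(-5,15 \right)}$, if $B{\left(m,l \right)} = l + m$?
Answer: $1900$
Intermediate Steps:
$2 \cdot 95 B{\left(-5,15 \right)} = 2 \cdot 95 \left(15 - 5\right) = 190 \cdot 10 = 1900$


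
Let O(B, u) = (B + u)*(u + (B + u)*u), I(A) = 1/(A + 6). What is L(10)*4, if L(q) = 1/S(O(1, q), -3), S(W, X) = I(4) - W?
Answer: -40/13199 ≈ -0.0030305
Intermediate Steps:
I(A) = 1/(6 + A)
O(B, u) = (B + u)*(u + u*(B + u))
S(W, X) = ⅒ - W (S(W, X) = 1/(6 + 4) - W = 1/10 - W = ⅒ - W)
L(q) = 1/(⅒ - q*(2 + q² + 3*q)) (L(q) = 1/(⅒ - q*(1 + q + 1² + q² + 2*1*q)) = 1/(⅒ - q*(1 + q + 1 + q² + 2*q)) = 1/(⅒ - q*(2 + q² + 3*q)))
L(10)*4 = -10/(-1 + 10*10*(2 + 10² + 3*10))*4 = -10/(-1 + 10*10*(2 + 100 + 30))*4 = -10/(-1 + 10*10*132)*4 = -10/(-1 + 13200)*4 = -10/13199*4 = -40/13199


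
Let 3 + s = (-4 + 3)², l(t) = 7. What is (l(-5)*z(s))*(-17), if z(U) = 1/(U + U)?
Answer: 119/4 ≈ 29.750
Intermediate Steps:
s = -2 (s = -3 + (-4 + 3)² = -3 + (-1)² = -3 + 1 = -2)
z(U) = 1/(2*U)
(l(-5)*z(s))*(-17) = (7*((½)/(-2)))*(-17) = (7*((½)*(-½)))*(-17) = (7*(-¼))*(-17) = -7/4*(-17) = 119/4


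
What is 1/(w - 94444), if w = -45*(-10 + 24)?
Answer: -1/95074 ≈ -1.0518e-5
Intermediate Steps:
w = -630 (w = -45*14 = -630)
1/(w - 94444) = 1/(-630 - 94444) = 1/(-95074) = -1/95074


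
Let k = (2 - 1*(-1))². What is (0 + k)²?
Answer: 81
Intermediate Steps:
k = 9 (k = (2 + 1)² = 3² = 9)
(0 + k)² = (0 + 9)² = 9² = 81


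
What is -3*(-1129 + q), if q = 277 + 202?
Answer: 1950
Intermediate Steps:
q = 479
-3*(-1129 + q) = -3*(-1129 + 479) = -3*(-650) = 1950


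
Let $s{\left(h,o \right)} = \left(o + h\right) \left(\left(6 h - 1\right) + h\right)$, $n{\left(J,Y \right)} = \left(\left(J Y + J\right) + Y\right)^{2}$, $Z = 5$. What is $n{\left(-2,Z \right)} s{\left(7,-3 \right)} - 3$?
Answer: $9405$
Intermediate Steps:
$n{\left(J,Y \right)} = \left(J + Y + J Y\right)^{2}$ ($n{\left(J,Y \right)} = \left(\left(J + J Y\right) + Y\right)^{2} = \left(J + Y + J Y\right)^{2}$)
$s{\left(h,o \right)} = \left(-1 + 7 h\right) \left(h + o\right)$ ($s{\left(h,o \right)} = \left(h + o\right) \left(\left(-1 + 6 h\right) + h\right) = \left(h + o\right) \left(-1 + 7 h\right) = \left(-1 + 7 h\right) \left(h + o\right)$)
$n{\left(-2,Z \right)} s{\left(7,-3 \right)} - 3 = \left(-2 + 5 - 10\right)^{2} \left(\left(-1\right) 7 - -3 + 7 \cdot 7^{2} + 7 \cdot 7 \left(-3\right)\right) - 3 = \left(-2 + 5 - 10\right)^{2} \left(-7 + 3 + 7 \cdot 49 - 147\right) - 3 = \left(-7\right)^{2} \left(-7 + 3 + 343 - 147\right) - 3 = 49 \cdot 192 - 3 = 9408 - 3 = 9405$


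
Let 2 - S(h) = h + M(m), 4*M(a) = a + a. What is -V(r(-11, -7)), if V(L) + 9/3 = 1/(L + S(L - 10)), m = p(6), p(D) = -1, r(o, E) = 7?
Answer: 73/25 ≈ 2.9200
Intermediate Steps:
m = -1
M(a) = a/2 (M(a) = (a + a)/4 = (2*a)/4 = a/2)
S(h) = 5/2 - h (S(h) = 2 - (h + (½)*(-1)) = 2 - (h - ½) = 2 - (-½ + h) = 2 + (½ - h) = 5/2 - h)
V(L) = -73/25 (V(L) = -3 + 1/(L + (5/2 - (L - 10))) = -3 + 1/(L + (5/2 - (-10 + L))) = -3 + 1/(L + (5/2 + (10 - L))) = -3 + 1/(L + (25/2 - L)) = -3 + 1/(25/2) = -3 + 2/25 = -73/25)
-V(r(-11, -7)) = -1*(-73/25) = 73/25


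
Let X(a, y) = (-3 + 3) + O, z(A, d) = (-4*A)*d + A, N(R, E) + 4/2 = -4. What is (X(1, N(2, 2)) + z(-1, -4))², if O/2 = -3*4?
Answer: 1681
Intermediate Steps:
O = -24 (O = 2*(-3*4) = 2*(-12) = -24)
N(R, E) = -6 (N(R, E) = -2 - 4 = -6)
z(A, d) = A - 4*A*d (z(A, d) = -4*A*d + A = A - 4*A*d)
X(a, y) = -24 (X(a, y) = (-3 + 3) - 24 = 0 - 24 = -24)
(X(1, N(2, 2)) + z(-1, -4))² = (-24 - (1 - 4*(-4)))² = (-24 - (1 + 16))² = (-24 - 1*17)² = (-24 - 17)² = (-41)² = 1681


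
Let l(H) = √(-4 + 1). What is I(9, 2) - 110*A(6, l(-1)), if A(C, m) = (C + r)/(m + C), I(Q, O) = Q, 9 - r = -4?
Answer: -4063/13 + 2090*I*√3/39 ≈ -312.54 + 92.82*I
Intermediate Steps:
r = 13 (r = 9 - 1*(-4) = 9 + 4 = 13)
l(H) = I*√3 (l(H) = √(-3) = I*√3)
A(C, m) = (13 + C)/(C + m) (A(C, m) = (C + 13)/(m + C) = (13 + C)/(C + m))
I(9, 2) - 110*A(6, l(-1)) = 9 - 110*(13 + 6)/(6 + I*√3) = 9 - 110*19/(6 + I*√3) = 9 - 2090/(6 + I*√3)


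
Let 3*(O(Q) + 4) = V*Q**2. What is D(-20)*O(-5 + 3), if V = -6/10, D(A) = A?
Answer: 96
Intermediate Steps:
V = -3/5 (V = -6*1/10 = -3/5 ≈ -0.60000)
O(Q) = -4 - Q**2/5 (O(Q) = -4 + (-3*Q**2/5)/3 = -4 - Q**2/5)
D(-20)*O(-5 + 3) = -20*(-4 - (-5 + 3)**2/5) = -20*(-4 - 1/5*(-2)**2) = -20*(-4 - 1/5*4) = -20*(-4 - 4/5) = -20*(-24/5) = 96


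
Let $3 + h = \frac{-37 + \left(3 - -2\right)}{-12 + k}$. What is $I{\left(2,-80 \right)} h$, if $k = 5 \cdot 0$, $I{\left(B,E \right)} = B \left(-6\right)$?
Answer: $4$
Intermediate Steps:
$I{\left(B,E \right)} = - 6 B$
$k = 0$
$h = - \frac{1}{3}$ ($h = -3 + \frac{-37 + \left(3 - -2\right)}{-12 + 0} = -3 + \frac{-37 + \left(3 + 2\right)}{-12} = -3 + \left(-37 + 5\right) \left(- \frac{1}{12}\right) = -3 - - \frac{8}{3} = -3 + \frac{8}{3} = - \frac{1}{3} \approx -0.33333$)
$I{\left(2,-80 \right)} h = \left(-6\right) 2 \left(- \frac{1}{3}\right) = \left(-12\right) \left(- \frac{1}{3}\right) = 4$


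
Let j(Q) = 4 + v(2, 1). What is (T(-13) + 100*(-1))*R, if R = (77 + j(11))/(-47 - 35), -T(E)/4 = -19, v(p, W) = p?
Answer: 996/41 ≈ 24.293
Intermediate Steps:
T(E) = 76 (T(E) = -4*(-19) = 76)
j(Q) = 6 (j(Q) = 4 + 2 = 6)
R = -83/82 (R = (77 + 6)/(-47 - 35) = 83/(-82) = 83*(-1/82) = -83/82 ≈ -1.0122)
(T(-13) + 100*(-1))*R = (76 + 100*(-1))*(-83/82) = (76 - 100)*(-83/82) = -24*(-83/82) = 996/41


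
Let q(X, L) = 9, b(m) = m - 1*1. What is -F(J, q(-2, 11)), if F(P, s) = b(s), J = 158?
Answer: -8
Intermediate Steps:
b(m) = -1 + m (b(m) = m - 1 = -1 + m)
F(P, s) = -1 + s
-F(J, q(-2, 11)) = -(-1 + 9) = -1*8 = -8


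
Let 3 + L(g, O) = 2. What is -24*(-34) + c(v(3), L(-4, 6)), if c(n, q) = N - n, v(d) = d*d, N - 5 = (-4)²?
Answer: 828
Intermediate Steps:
L(g, O) = -1 (L(g, O) = -3 + 2 = -1)
N = 21 (N = 5 + (-4)² = 5 + 16 = 21)
v(d) = d²
c(n, q) = 21 - n
-24*(-34) + c(v(3), L(-4, 6)) = -24*(-34) + (21 - 1*3²) = 816 + (21 - 1*9) = 816 + (21 - 9) = 816 + 12 = 828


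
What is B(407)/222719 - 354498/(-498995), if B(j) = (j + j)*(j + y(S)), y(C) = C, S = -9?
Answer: 4910486698/2268074845 ≈ 2.1650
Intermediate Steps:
B(j) = 2*j*(-9 + j) (B(j) = (j + j)*(j - 9) = (2*j)*(-9 + j) = 2*j*(-9 + j))
B(407)/222719 - 354498/(-498995) = (2*407*(-9 + 407))/222719 - 354498/(-498995) = (2*407*398)*(1/222719) - 354498*(-1/498995) = 323972*(1/222719) + 354498/498995 = 323972/222719 + 354498/498995 = 4910486698/2268074845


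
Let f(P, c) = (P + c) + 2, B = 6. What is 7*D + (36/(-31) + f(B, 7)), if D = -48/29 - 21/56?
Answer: -2679/7192 ≈ -0.37250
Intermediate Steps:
f(P, c) = 2 + P + c
D = -471/232 (D = -48*1/29 - 21*1/56 = -48/29 - 3/8 = -471/232 ≈ -2.0302)
7*D + (36/(-31) + f(B, 7)) = 7*(-471/232) + (36/(-31) + (2 + 6 + 7)) = -3297/232 + (36*(-1/31) + 15) = -3297/232 + (-36/31 + 15) = -3297/232 + 429/31 = -2679/7192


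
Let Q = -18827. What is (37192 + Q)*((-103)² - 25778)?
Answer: -278578685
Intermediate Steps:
(37192 + Q)*((-103)² - 25778) = (37192 - 18827)*((-103)² - 25778) = 18365*(10609 - 25778) = 18365*(-15169) = -278578685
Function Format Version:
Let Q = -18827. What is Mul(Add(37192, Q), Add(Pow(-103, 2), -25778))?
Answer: -278578685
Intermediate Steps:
Mul(Add(37192, Q), Add(Pow(-103, 2), -25778)) = Mul(Add(37192, -18827), Add(Pow(-103, 2), -25778)) = Mul(18365, Add(10609, -25778)) = Mul(18365, -15169) = -278578685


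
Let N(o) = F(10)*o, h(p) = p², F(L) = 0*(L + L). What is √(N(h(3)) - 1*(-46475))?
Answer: 65*√11 ≈ 215.58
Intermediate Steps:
F(L) = 0 (F(L) = 0*(2*L) = 0)
N(o) = 0 (N(o) = 0*o = 0)
√(N(h(3)) - 1*(-46475)) = √(0 - 1*(-46475)) = √(0 + 46475) = √46475 = 65*√11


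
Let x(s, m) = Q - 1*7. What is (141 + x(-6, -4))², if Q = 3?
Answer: 18769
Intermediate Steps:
x(s, m) = -4 (x(s, m) = 3 - 1*7 = 3 - 7 = -4)
(141 + x(-6, -4))² = (141 - 4)² = 137² = 18769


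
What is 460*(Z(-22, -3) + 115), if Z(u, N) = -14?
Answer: 46460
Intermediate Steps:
460*(Z(-22, -3) + 115) = 460*(-14 + 115) = 460*101 = 46460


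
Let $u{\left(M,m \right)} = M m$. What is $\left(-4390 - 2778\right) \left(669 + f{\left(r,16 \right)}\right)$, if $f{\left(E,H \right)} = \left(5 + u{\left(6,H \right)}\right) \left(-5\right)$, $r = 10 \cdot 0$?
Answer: $-1175552$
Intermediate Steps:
$r = 0$
$f{\left(E,H \right)} = -25 - 30 H$ ($f{\left(E,H \right)} = \left(5 + 6 H\right) \left(-5\right) = -25 - 30 H$)
$\left(-4390 - 2778\right) \left(669 + f{\left(r,16 \right)}\right) = \left(-4390 - 2778\right) \left(669 - 505\right) = - 7168 \left(669 - 505\right) = \left(-7168\right) 164 = -1175552$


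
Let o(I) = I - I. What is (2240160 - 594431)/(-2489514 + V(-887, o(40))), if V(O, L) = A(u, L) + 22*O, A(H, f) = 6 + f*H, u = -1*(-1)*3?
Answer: -1645729/2509022 ≈ -0.65592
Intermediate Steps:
u = 3 (u = 1*3 = 3)
A(H, f) = 6 + H*f
o(I) = 0
V(O, L) = 6 + 3*L + 22*O (V(O, L) = (6 + 3*L) + 22*O = 6 + 3*L + 22*O)
(2240160 - 594431)/(-2489514 + V(-887, o(40))) = (2240160 - 594431)/(-2489514 + (6 + 3*0 + 22*(-887))) = 1645729/(-2489514 + (6 + 0 - 19514)) = 1645729/(-2489514 - 19508) = 1645729/(-2509022) = 1645729*(-1/2509022) = -1645729/2509022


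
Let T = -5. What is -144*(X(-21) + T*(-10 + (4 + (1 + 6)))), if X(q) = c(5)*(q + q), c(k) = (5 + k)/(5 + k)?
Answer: 6768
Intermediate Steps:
c(k) = 1
X(q) = 2*q (X(q) = 1*(q + q) = 1*(2*q) = 2*q)
-144*(X(-21) + T*(-10 + (4 + (1 + 6)))) = -144*(2*(-21) - 5*(-10 + (4 + (1 + 6)))) = -144*(-42 - 5*(-10 + (4 + 7))) = -144*(-42 - 5*(-10 + 11)) = -144*(-42 - 5*1) = -144*(-42 - 5) = -144*(-47) = 6768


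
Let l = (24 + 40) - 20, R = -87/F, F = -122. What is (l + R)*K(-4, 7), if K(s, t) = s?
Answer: -10910/61 ≈ -178.85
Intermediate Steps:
R = 87/122 (R = -87/(-122) = -87*(-1/122) = 87/122 ≈ 0.71311)
l = 44 (l = 64 - 20 = 44)
(l + R)*K(-4, 7) = (44 + 87/122)*(-4) = (5455/122)*(-4) = -10910/61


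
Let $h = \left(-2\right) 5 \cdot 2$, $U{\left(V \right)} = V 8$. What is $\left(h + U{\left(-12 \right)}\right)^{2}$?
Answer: $13456$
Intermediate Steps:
$U{\left(V \right)} = 8 V$
$h = -20$ ($h = \left(-10\right) 2 = -20$)
$\left(h + U{\left(-12 \right)}\right)^{2} = \left(-20 + 8 \left(-12\right)\right)^{2} = \left(-20 - 96\right)^{2} = \left(-116\right)^{2} = 13456$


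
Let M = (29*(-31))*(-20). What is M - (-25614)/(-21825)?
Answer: 43598654/2425 ≈ 17979.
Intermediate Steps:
M = 17980 (M = -899*(-20) = 17980)
M - (-25614)/(-21825) = 17980 - (-25614)/(-21825) = 17980 - (-25614)*(-1)/21825 = 17980 - 1*2846/2425 = 17980 - 2846/2425 = 43598654/2425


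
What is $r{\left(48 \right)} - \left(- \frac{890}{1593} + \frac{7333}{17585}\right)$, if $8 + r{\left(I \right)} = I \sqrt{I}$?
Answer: $- \frac{220134059}{28012905} + 192 \sqrt{3} \approx 324.7$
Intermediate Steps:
$r{\left(I \right)} = -8 + I^{\frac{3}{2}}$ ($r{\left(I \right)} = -8 + I \sqrt{I} = -8 + I^{\frac{3}{2}}$)
$r{\left(48 \right)} - \left(- \frac{890}{1593} + \frac{7333}{17585}\right) = \left(-8 + 48^{\frac{3}{2}}\right) - \left(- \frac{890}{1593} + \frac{7333}{17585}\right) = \left(-8 + 192 \sqrt{3}\right) - - \frac{3969181}{28012905} = \left(-8 + 192 \sqrt{3}\right) + \left(\frac{890}{1593} - \frac{7333}{17585}\right) = \left(-8 + 192 \sqrt{3}\right) + \frac{3969181}{28012905} = - \frac{220134059}{28012905} + 192 \sqrt{3}$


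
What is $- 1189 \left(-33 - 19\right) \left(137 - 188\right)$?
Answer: $-3153228$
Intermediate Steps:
$- 1189 \left(-33 - 19\right) \left(137 - 188\right) = - 1189 \left(\left(-52\right) \left(-51\right)\right) = \left(-1189\right) 2652 = -3153228$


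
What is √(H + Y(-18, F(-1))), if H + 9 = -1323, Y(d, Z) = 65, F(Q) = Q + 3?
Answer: I*√1267 ≈ 35.595*I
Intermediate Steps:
F(Q) = 3 + Q
H = -1332 (H = -9 - 1323 = -1332)
√(H + Y(-18, F(-1))) = √(-1332 + 65) = √(-1267) = I*√1267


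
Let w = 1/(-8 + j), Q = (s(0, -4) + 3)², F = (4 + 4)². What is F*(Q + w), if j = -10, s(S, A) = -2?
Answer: 544/9 ≈ 60.444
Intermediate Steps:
F = 64 (F = 8² = 64)
Q = 1 (Q = (-2 + 3)² = 1² = 1)
w = -1/18 (w = 1/(-8 - 10) = 1/(-18) = -1/18 ≈ -0.055556)
F*(Q + w) = 64*(1 - 1/18) = 64*(17/18) = 544/9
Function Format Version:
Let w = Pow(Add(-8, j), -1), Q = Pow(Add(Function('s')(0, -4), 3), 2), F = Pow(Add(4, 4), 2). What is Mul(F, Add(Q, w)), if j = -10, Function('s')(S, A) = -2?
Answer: Rational(544, 9) ≈ 60.444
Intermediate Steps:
F = 64 (F = Pow(8, 2) = 64)
Q = 1 (Q = Pow(Add(-2, 3), 2) = Pow(1, 2) = 1)
w = Rational(-1, 18) (w = Pow(Add(-8, -10), -1) = Pow(-18, -1) = Rational(-1, 18) ≈ -0.055556)
Mul(F, Add(Q, w)) = Mul(64, Add(1, Rational(-1, 18))) = Mul(64, Rational(17, 18)) = Rational(544, 9)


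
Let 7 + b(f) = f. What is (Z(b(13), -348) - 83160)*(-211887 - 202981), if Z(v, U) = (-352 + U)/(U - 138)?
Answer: 8383457556040/243 ≈ 3.4500e+10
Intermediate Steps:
b(f) = -7 + f
Z(v, U) = (-352 + U)/(-138 + U)
(Z(b(13), -348) - 83160)*(-211887 - 202981) = ((-352 - 348)/(-138 - 348) - 83160)*(-211887 - 202981) = (-700/(-486) - 83160)*(-414868) = (-1/486*(-700) - 83160)*(-414868) = (350/243 - 83160)*(-414868) = -20207530/243*(-414868) = 8383457556040/243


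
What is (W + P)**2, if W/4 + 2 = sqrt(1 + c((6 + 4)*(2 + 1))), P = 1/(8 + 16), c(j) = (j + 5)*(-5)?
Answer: (191 - 96*I*sqrt(174))**2/576 ≈ -2720.7 - 839.82*I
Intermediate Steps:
c(j) = -25 - 5*j (c(j) = (5 + j)*(-5) = -25 - 5*j)
P = 1/24 ≈ 0.041667
W = -8 + 4*I*sqrt(174) (W = -8 + 4*sqrt(1 + (-25 - 5*(6 + 4)*(2 + 1))) = -8 + 4*sqrt(1 + (-25 - 50*3)) = -8 + 4*sqrt(1 + (-25 - 5*30)) = -8 + 4*sqrt(1 + (-25 - 150)) = -8 + 4*sqrt(1 - 175) = -8 + 4*sqrt(-174) = -8 + 4*(I*sqrt(174)) = -8 + 4*I*sqrt(174) ≈ -8.0 + 52.764*I)
(W + P)**2 = ((-8 + 4*I*sqrt(174)) + 1/24)**2 = (-191/24 + 4*I*sqrt(174))**2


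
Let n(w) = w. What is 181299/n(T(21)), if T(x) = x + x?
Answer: 60433/14 ≈ 4316.6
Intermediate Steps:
T(x) = 2*x
181299/n(T(21)) = 181299/((2*21)) = 181299/42 = 181299*(1/42) = 60433/14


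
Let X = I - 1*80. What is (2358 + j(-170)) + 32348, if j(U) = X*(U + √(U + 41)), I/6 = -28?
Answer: 76866 - 248*I*√129 ≈ 76866.0 - 2816.7*I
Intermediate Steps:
I = -168 (I = 6*(-28) = -168)
X = -248 (X = -168 - 1*80 = -168 - 80 = -248)
j(U) = -248*U - 248*√(41 + U) (j(U) = -248*(U + √(U + 41)) = -248*(U + √(41 + U)) = -248*U - 248*√(41 + U))
(2358 + j(-170)) + 32348 = (2358 + (-248*(-170) - 248*√(41 - 170))) + 32348 = (2358 + (42160 - 248*I*√129)) + 32348 = (44518 - 248*I*√129) + 32348 = 76866 - 248*I*√129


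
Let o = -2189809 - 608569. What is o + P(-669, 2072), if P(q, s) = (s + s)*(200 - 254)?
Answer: -3022154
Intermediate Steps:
o = -2798378
P(q, s) = -108*s (P(q, s) = (2*s)*(-54) = -108*s)
o + P(-669, 2072) = -2798378 - 108*2072 = -2798378 - 223776 = -3022154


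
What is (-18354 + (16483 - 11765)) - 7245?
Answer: -20881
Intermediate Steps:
(-18354 + (16483 - 11765)) - 7245 = (-18354 + 4718) - 7245 = -13636 - 7245 = -20881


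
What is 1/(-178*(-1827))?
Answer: 1/325206 ≈ 3.0750e-6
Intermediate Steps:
1/(-178*(-1827)) = 1/325206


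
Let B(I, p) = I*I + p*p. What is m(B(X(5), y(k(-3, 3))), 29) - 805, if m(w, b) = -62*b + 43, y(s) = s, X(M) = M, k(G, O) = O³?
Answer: -2560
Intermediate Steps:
B(I, p) = I² + p²
m(w, b) = 43 - 62*b
m(B(X(5), y(k(-3, 3))), 29) - 805 = (43 - 62*29) - 805 = (43 - 1798) - 805 = -1755 - 805 = -2560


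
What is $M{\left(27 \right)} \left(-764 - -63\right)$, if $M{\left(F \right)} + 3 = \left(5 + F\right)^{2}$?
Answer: $-715721$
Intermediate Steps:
$M{\left(F \right)} = -3 + \left(5 + F\right)^{2}$
$M{\left(27 \right)} \left(-764 - -63\right) = \left(-3 + \left(5 + 27\right)^{2}\right) \left(-764 - -63\right) = \left(-3 + 32^{2}\right) \left(-764 + 63\right) = \left(-3 + 1024\right) \left(-701\right) = 1021 \left(-701\right) = -715721$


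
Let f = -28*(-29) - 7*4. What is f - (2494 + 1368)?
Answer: -3078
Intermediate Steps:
f = 784 (f = 812 - 28 = 784)
f - (2494 + 1368) = 784 - (2494 + 1368) = 784 - 1*3862 = 784 - 3862 = -3078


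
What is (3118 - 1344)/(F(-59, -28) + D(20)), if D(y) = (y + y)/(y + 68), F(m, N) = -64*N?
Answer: 19514/19717 ≈ 0.98970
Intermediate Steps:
D(y) = 2*y/(68 + y) (D(y) = (2*y)/(68 + y) = 2*y/(68 + y))
(3118 - 1344)/(F(-59, -28) + D(20)) = (3118 - 1344)/(-64*(-28) + 2*20/(68 + 20)) = 1774/(1792 + 2*20/88) = 1774/(1792 + 2*20*(1/88)) = 1774/(1792 + 5/11) = 1774/(19717/11) = 1774*(11/19717) = 19514/19717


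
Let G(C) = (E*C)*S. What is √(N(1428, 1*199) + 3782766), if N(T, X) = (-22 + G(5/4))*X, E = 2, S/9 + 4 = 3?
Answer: √15095642/2 ≈ 1942.7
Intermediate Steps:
S = -9 (S = -36 + 9*3 = -36 + 27 = -9)
G(C) = -18*C (G(C) = (2*C)*(-9) = -18*C)
N(T, X) = -89*X/2 (N(T, X) = (-22 - 90/4)*X = (-22 - 18*5/4)*X = (-22 - 45/2)*X = -89*X/2)
√(N(1428, 1*199) + 3782766) = √(-89*199/2 + 3782766) = √(-89/2*199 + 3782766) = √(-17711/2 + 3782766) = √(7547821/2) = √15095642/2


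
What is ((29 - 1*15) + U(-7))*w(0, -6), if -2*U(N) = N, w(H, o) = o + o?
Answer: -210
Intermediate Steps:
w(H, o) = 2*o
U(N) = -N/2
((29 - 1*15) + U(-7))*w(0, -6) = ((29 - 1*15) - ½*(-7))*(2*(-6)) = ((29 - 15) + 7/2)*(-12) = (14 + 7/2)*(-12) = (35/2)*(-12) = -210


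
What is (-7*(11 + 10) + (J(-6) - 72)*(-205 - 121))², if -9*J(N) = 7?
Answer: 45031810849/81 ≈ 5.5595e+8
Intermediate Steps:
J(N) = -7/9 (J(N) = -⅑*7 = -7/9)
(-7*(11 + 10) + (J(-6) - 72)*(-205 - 121))² = (-7*(11 + 10) + (-7/9 - 72)*(-205 - 121))² = (-7*21 - 655/9*(-326))² = (-147 + 213530/9)² = (212207/9)² = 45031810849/81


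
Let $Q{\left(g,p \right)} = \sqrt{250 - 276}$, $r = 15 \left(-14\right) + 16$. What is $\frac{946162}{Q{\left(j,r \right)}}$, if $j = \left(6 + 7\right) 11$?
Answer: $- \frac{473081 i \sqrt{26}}{13} \approx - 1.8556 \cdot 10^{5} i$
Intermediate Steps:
$j = 143$ ($j = 13 \cdot 11 = 143$)
$r = -194$ ($r = -210 + 16 = -194$)
$Q{\left(g,p \right)} = i \sqrt{26}$ ($Q{\left(g,p \right)} = \sqrt{-26} = i \sqrt{26}$)
$\frac{946162}{Q{\left(j,r \right)}} = \frac{946162}{i \sqrt{26}} = 946162 \left(- \frac{i \sqrt{26}}{26}\right) = - \frac{473081 i \sqrt{26}}{13}$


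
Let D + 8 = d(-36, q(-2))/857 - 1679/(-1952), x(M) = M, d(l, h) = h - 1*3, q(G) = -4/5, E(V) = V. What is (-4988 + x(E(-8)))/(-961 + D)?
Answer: 41788142720/8097868653 ≈ 5.1604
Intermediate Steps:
q(G) = -⅘ (q(G) = -4*⅕ = -⅘)
d(l, h) = -3 + h (d(l, h) = h - 3 = -3 + h)
D = -59757133/8364320 (D = -8 + ((-3 - ⅘)/857 - 1679/(-1952)) = -8 + (-19/5*1/857 - 1679*(-1/1952)) = -8 + (-19/4285 + 1679/1952) = -8 + 7157427/8364320 = -59757133/8364320 ≈ -7.1443)
(-4988 + x(E(-8)))/(-961 + D) = (-4988 - 8)/(-961 - 59757133/8364320) = -4996/(-8097868653/8364320) = -4996*(-8364320/8097868653) = 41788142720/8097868653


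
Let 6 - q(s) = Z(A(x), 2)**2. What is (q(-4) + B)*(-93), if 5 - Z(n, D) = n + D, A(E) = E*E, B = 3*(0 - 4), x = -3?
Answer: 3906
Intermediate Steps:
B = -12 (B = 3*(-4) = -12)
A(E) = E**2
Z(n, D) = 5 - D - n (Z(n, D) = 5 - (n + D) = 5 - (D + n) = 5 + (-D - n) = 5 - D - n)
q(s) = -30 (q(s) = 6 - (5 - 1*2 - 1*(-3)**2)**2 = 6 - (5 - 2 - 1*9)**2 = 6 - (5 - 2 - 9)**2 = 6 - 1*(-6)**2 = 6 - 1*36 = 6 - 36 = -30)
(q(-4) + B)*(-93) = (-30 - 12)*(-93) = -42*(-93) = 3906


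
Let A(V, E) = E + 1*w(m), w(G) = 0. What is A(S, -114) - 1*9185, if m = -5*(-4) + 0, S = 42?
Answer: -9299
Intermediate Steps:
m = 20 (m = 20 + 0 = 20)
A(V, E) = E (A(V, E) = E + 1*0 = E + 0 = E)
A(S, -114) - 1*9185 = -114 - 1*9185 = -114 - 9185 = -9299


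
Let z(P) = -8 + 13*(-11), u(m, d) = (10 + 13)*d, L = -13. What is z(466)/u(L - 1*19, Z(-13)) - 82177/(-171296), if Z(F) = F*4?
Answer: 31037347/51217504 ≈ 0.60599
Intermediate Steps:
Z(F) = 4*F
u(m, d) = 23*d
z(P) = -151 (z(P) = -8 - 143 = -151)
z(466)/u(L - 1*19, Z(-13)) - 82177/(-171296) = -151/(23*(4*(-13))) - 82177/(-171296) = -151/(23*(-52)) - 82177*(-1/171296) = -151/(-1196) + 82177/171296 = -151*(-1/1196) + 82177/171296 = 151/1196 + 82177/171296 = 31037347/51217504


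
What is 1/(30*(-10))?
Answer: -1/300 ≈ -0.0033333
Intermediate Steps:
1/(30*(-10)) = 1/(-300) = -1/300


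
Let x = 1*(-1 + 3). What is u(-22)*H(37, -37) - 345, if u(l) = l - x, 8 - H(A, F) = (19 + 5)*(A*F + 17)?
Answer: -779289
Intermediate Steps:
x = 2 (x = 1*2 = 2)
H(A, F) = -400 - 24*A*F (H(A, F) = 8 - (19 + 5)*(A*F + 17) = 8 - 24*(17 + A*F) = 8 - (408 + 24*A*F) = 8 + (-408 - 24*A*F) = -400 - 24*A*F)
u(l) = -2 + l (u(l) = l - 1*2 = l - 2 = -2 + l)
u(-22)*H(37, -37) - 345 = (-2 - 22)*(-400 - 24*37*(-37)) - 345 = -24*(-400 + 32856) - 345 = -24*32456 - 345 = -778944 - 345 = -779289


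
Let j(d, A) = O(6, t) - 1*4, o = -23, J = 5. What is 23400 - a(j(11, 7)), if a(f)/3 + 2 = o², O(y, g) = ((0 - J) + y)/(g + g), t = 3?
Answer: 21819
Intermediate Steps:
O(y, g) = (-5 + y)/(2*g) (O(y, g) = ((0 - 1*5) + y)/(g + g) = ((0 - 5) + y)/((2*g)) = (-5 + y)*(1/(2*g)) = (-5 + y)/(2*g))
j(d, A) = -23/6 (j(d, A) = (½)*(-5 + 6)/3 - 1*4 = (½)*(⅓)*1 - 4 = ⅙ - 4 = -23/6)
a(f) = 1581 (a(f) = -6 + 3*(-23)² = -6 + 3*529 = -6 + 1587 = 1581)
23400 - a(j(11, 7)) = 23400 - 1*1581 = 23400 - 1581 = 21819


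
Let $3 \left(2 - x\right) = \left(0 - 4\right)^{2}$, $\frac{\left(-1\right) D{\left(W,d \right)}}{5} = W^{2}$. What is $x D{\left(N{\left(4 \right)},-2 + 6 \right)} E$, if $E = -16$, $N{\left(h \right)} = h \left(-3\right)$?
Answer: $-38400$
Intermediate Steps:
$N{\left(h \right)} = - 3 h$
$D{\left(W,d \right)} = - 5 W^{2}$
$x = - \frac{10}{3}$ ($x = 2 - \frac{\left(0 - 4\right)^{2}}{3} = 2 - \frac{\left(-4\right)^{2}}{3} = 2 - \frac{16}{3} = - \frac{10}{3} \approx -3.3333$)
$x D{\left(N{\left(4 \right)},-2 + 6 \right)} E = - \frac{10 \left(- 5 \left(\left(-3\right) 4\right)^{2}\right)}{3} \left(-16\right) = - \frac{10 \left(- 5 \left(-12\right)^{2}\right)}{3} \left(-16\right) = - \frac{10 \left(\left(-5\right) 144\right)}{3} \left(-16\right) = \left(- \frac{10}{3}\right) \left(-720\right) \left(-16\right) = 2400 \left(-16\right) = -38400$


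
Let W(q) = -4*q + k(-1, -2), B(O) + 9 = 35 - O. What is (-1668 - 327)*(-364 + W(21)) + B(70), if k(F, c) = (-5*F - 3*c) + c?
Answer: 875761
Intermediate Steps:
k(F, c) = -5*F - 2*c
B(O) = 26 - O (B(O) = -9 + (35 - O) = 26 - O)
W(q) = 9 - 4*q (W(q) = -4*q + (-5*(-1) - 2*(-2)) = -4*q + (5 + 4) = -4*q + 9 = 9 - 4*q)
(-1668 - 327)*(-364 + W(21)) + B(70) = (-1668 - 327)*(-364 + (9 - 4*21)) + (26 - 1*70) = -1995*(-364 + (9 - 84)) + (26 - 70) = -1995*(-364 - 75) - 44 = -1995*(-439) - 44 = 875805 - 44 = 875761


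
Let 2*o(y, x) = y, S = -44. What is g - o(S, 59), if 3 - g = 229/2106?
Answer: 52421/2106 ≈ 24.891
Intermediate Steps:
o(y, x) = y/2
g = 6089/2106 (g = 3 - 229/2106 = 6089/2106 ≈ 2.8913)
g - o(S, 59) = 6089/2106 - (-44)/2 = 6089/2106 - 1*(-22) = 6089/2106 + 22 = 52421/2106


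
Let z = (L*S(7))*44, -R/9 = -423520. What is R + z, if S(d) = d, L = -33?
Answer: 3801516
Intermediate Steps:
R = 3811680 (R = -9*(-423520) = 3811680)
z = -10164 (z = -33*7*44 = -231*44 = -10164)
R + z = 3811680 - 10164 = 3801516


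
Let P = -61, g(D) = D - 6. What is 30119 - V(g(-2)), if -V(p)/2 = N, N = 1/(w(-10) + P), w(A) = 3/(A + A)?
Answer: 36835497/1223 ≈ 30119.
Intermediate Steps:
w(A) = 3/(2*A)
g(D) = -6 + D
N = -20/1223 (N = 1/((3/2)/(-10) - 61) = 1/((3/2)*(-1/10) - 61) = 1/(-3/20 - 61) = 1/(-1223/20) = -20/1223 ≈ -0.016353)
V(p) = 40/1223 (V(p) = -2*(-20/1223) = 40/1223)
30119 - V(g(-2)) = 30119 - 1*40/1223 = 30119 - 40/1223 = 36835497/1223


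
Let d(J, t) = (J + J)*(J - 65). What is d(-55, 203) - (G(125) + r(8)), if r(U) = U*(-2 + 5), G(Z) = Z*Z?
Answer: -2449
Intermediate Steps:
G(Z) = Z²
d(J, t) = 2*J*(-65 + J) (d(J, t) = (2*J)*(-65 + J) = 2*J*(-65 + J))
r(U) = 3*U (r(U) = U*3 = 3*U)
d(-55, 203) - (G(125) + r(8)) = 2*(-55)*(-65 - 55) - (125² + 3*8) = 2*(-55)*(-120) - (15625 + 24) = 13200 - 1*15649 = 13200 - 15649 = -2449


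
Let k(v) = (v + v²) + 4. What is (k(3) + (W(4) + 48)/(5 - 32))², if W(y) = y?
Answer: 144400/729 ≈ 198.08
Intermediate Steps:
k(v) = 4 + v + v²
(k(3) + (W(4) + 48)/(5 - 32))² = ((4 + 3 + 3²) + (4 + 48)/(5 - 32))² = ((4 + 3 + 9) + 52/(-27))² = (16 + 52*(-1/27))² = (16 - 52/27)² = (380/27)² = 144400/729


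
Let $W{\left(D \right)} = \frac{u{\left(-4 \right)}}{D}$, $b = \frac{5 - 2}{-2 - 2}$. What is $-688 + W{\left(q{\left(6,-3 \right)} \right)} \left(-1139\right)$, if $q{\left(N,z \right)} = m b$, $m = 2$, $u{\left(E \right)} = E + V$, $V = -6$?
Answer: $- \frac{24844}{3} \approx -8281.3$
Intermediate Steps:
$u{\left(E \right)} = -6 + E$ ($u{\left(E \right)} = E - 6 = -6 + E$)
$b = - \frac{3}{4}$ ($b = \frac{3}{-4} = 3 \left(- \frac{1}{4}\right) = - \frac{3}{4} \approx -0.75$)
$q{\left(N,z \right)} = - \frac{3}{2}$ ($q{\left(N,z \right)} = 2 \left(- \frac{3}{4}\right) = - \frac{3}{2}$)
$W{\left(D \right)} = - \frac{10}{D}$ ($W{\left(D \right)} = \frac{-6 - 4}{D} = - \frac{10}{D}$)
$-688 + W{\left(q{\left(6,-3 \right)} \right)} \left(-1139\right) = -688 + - \frac{10}{- \frac{3}{2}} \left(-1139\right) = -688 + \left(-10\right) \left(- \frac{2}{3}\right) \left(-1139\right) = -688 + \frac{20}{3} \left(-1139\right) = -688 - \frac{22780}{3} = - \frac{24844}{3}$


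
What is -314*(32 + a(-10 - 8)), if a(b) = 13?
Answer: -14130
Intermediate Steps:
-314*(32 + a(-10 - 8)) = -314*(32 + 13) = -314*45 = -14130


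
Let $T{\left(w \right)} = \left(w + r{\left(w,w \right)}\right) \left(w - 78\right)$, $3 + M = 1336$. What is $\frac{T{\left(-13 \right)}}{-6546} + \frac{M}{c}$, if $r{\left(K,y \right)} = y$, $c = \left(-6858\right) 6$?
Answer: $- \frac{17680331}{44892468} \approx -0.39384$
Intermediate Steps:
$M = 1333$ ($M = -3 + 1336 = 1333$)
$c = -41148$
$T{\left(w \right)} = 2 w \left(-78 + w\right)$ ($T{\left(w \right)} = \left(w + w\right) \left(w - 78\right) = 2 w \left(-78 + w\right)$)
$\frac{T{\left(-13 \right)}}{-6546} + \frac{M}{c} = \frac{2 \left(-13\right) \left(-78 - 13\right)}{-6546} + \frac{1333}{-41148} = 2 \left(-13\right) \left(-91\right) \left(- \frac{1}{6546}\right) + 1333 \left(- \frac{1}{41148}\right) = 2366 \left(- \frac{1}{6546}\right) - \frac{1333}{41148} = - \frac{1183}{3273} - \frac{1333}{41148} = - \frac{17680331}{44892468}$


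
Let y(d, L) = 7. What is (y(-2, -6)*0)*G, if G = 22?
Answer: 0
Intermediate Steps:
(y(-2, -6)*0)*G = (7*0)*22 = 0*22 = 0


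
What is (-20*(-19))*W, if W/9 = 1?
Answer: 3420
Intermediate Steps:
W = 9 (W = 9*1 = 9)
(-20*(-19))*W = -20*(-19)*9 = 380*9 = 3420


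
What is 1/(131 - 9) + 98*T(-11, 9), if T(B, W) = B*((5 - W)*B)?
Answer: -5786703/122 ≈ -47432.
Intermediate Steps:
T(B, W) = B**2*(5 - W) (T(B, W) = B*(B*(5 - W)) = B**2*(5 - W))
1/(131 - 9) + 98*T(-11, 9) = 1/(131 - 9) + 98*((-11)**2*(5 - 1*9)) = 1/122 + 98*(121*(5 - 9)) = 1/122 + 98*(121*(-4)) = 1/122 + 98*(-484) = 1/122 - 47432 = -5786703/122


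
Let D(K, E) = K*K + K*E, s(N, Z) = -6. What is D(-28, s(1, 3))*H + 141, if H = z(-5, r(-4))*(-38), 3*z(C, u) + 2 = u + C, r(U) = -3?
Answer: 362183/3 ≈ 1.2073e+5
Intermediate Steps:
z(C, u) = -2/3 + C/3 + u/3 (z(C, u) = -2/3 + (u + C)/3 = -2/3 + (C + u)/3 = -2/3 + (C/3 + u/3) = -2/3 + C/3 + u/3)
D(K, E) = K**2 + E*K
H = 380/3 (H = (-2/3 + (1/3)*(-5) + (1/3)*(-3))*(-38) = (-2/3 - 5/3 - 1)*(-38) = -10/3*(-38) = 380/3 ≈ 126.67)
D(-28, s(1, 3))*H + 141 = -28*(-6 - 28)*(380/3) + 141 = -28*(-34)*(380/3) + 141 = 952*(380/3) + 141 = 361760/3 + 141 = 362183/3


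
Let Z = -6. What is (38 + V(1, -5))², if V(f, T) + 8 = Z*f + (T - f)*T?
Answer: 2916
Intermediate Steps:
V(f, T) = -8 - 6*f + T*(T - f) (V(f, T) = -8 + (-6*f + (T - f)*T) = -8 + (-6*f + T*(T - f)) = -8 - 6*f + T*(T - f))
(38 + V(1, -5))² = (38 + (-8 + (-5)² - 6*1 - 1*(-5)*1))² = (38 + (-8 + 25 - 6 + 5))² = (38 + 16)² = 54² = 2916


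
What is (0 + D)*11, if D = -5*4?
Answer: -220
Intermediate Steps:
D = -20
(0 + D)*11 = (0 - 20)*11 = -20*11 = -220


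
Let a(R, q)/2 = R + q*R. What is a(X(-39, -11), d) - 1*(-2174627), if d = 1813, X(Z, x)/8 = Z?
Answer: 1042691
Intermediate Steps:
X(Z, x) = 8*Z
a(R, q) = 2*R + 2*R*q (a(R, q) = 2*(R + q*R) = 2*(R + R*q) = 2*R + 2*R*q)
a(X(-39, -11), d) - 1*(-2174627) = 2*(8*(-39))*(1 + 1813) - 1*(-2174627) = 2*(-312)*1814 + 2174627 = -1131936 + 2174627 = 1042691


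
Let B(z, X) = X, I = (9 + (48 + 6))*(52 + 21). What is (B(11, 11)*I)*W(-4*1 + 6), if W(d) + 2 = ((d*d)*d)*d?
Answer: 708246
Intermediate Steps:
I = 4599 (I = (9 + 54)*73 = 63*73 = 4599)
W(d) = -2 + d**4 (W(d) = -2 + ((d*d)*d)*d = -2 + (d**2*d)*d = -2 + d**3*d = -2 + d**4)
(B(11, 11)*I)*W(-4*1 + 6) = (11*4599)*(-2 + (-4*1 + 6)**4) = 50589*(-2 + (-4 + 6)**4) = 50589*(-2 + 2**4) = 50589*(-2 + 16) = 50589*14 = 708246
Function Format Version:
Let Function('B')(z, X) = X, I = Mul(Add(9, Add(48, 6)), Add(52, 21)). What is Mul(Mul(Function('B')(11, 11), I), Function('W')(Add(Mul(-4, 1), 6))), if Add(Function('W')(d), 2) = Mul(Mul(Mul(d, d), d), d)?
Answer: 708246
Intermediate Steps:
I = 4599 (I = Mul(Add(9, 54), 73) = Mul(63, 73) = 4599)
Function('W')(d) = Add(-2, Pow(d, 4)) (Function('W')(d) = Add(-2, Mul(Mul(Mul(d, d), d), d)) = Add(-2, Mul(Mul(Pow(d, 2), d), d)) = Add(-2, Mul(Pow(d, 3), d)) = Add(-2, Pow(d, 4)))
Mul(Mul(Function('B')(11, 11), I), Function('W')(Add(Mul(-4, 1), 6))) = Mul(Mul(11, 4599), Add(-2, Pow(Add(Mul(-4, 1), 6), 4))) = Mul(50589, Add(-2, Pow(Add(-4, 6), 4))) = Mul(50589, Add(-2, Pow(2, 4))) = Mul(50589, Add(-2, 16)) = Mul(50589, 14) = 708246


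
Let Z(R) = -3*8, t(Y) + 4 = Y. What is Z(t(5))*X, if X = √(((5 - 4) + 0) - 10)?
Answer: -72*I ≈ -72.0*I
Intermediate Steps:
t(Y) = -4 + Y
Z(R) = -24
X = 3*I (X = √((1 + 0) - 10) = √(1 - 10) = √(-9) = 3*I ≈ 3.0*I)
Z(t(5))*X = -72*I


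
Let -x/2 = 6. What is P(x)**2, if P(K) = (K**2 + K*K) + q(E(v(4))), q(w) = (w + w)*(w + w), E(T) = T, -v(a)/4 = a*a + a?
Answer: 670188544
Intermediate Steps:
v(a) = -4*a - 4*a**2 (v(a) = -4*(a*a + a) = -4*(a**2 + a) = -4*(a + a**2) = -4*a - 4*a**2)
x = -12 (x = -2*6 = -12)
q(w) = 4*w**2 (q(w) = (2*w)*(2*w) = 4*w**2)
P(K) = 25600 + 2*K**2 (P(K) = (K**2 + K*K) + 4*(-4*4*(1 + 4))**2 = (K**2 + K**2) + 4*(-4*4*5)**2 = 2*K**2 + 4*(-80)**2 = 2*K**2 + 4*6400 = 2*K**2 + 25600 = 25600 + 2*K**2)
P(x)**2 = (25600 + 2*(-12)**2)**2 = (25600 + 2*144)**2 = (25600 + 288)**2 = 25888**2 = 670188544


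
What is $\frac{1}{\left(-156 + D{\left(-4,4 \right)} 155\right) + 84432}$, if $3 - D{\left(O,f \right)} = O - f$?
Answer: $\frac{1}{85981} \approx 1.163 \cdot 10^{-5}$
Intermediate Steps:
$D{\left(O,f \right)} = 3 + f - O$ ($D{\left(O,f \right)} = 3 - \left(O - f\right) = 3 + f - O$)
$\frac{1}{\left(-156 + D{\left(-4,4 \right)} 155\right) + 84432} = \frac{1}{\left(-156 + \left(3 + 4 - -4\right) 155\right) + 84432} = \frac{1}{\left(-156 + \left(3 + 4 + 4\right) 155\right) + 84432} = \frac{1}{\left(-156 + 11 \cdot 155\right) + 84432} = \frac{1}{\left(-156 + 1705\right) + 84432} = \frac{1}{1549 + 84432} = \frac{1}{85981}$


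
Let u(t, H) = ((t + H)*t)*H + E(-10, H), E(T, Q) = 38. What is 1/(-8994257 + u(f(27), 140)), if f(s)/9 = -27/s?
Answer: -1/9159279 ≈ -1.0918e-7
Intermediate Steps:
f(s) = -243/s (f(s) = 9*(-27/s) = -243/s)
u(t, H) = 38 + H*t*(H + t) (u(t, H) = ((t + H)*t)*H + 38 = ((H + t)*t)*H + 38 = (t*(H + t))*H + 38 = H*t*(H + t) + 38 = 38 + H*t*(H + t))
1/(-8994257 + u(f(27), 140)) = 1/(-8994257 + (38 + 140*(-243/27)² - 243/27*140²)) = 1/(-8994257 + (38 + 140*(-243*1/27)² - 243*1/27*19600)) = 1/(-8994257 + (38 + 140*(-9)² - 9*19600)) = 1/(-8994257 + (38 + 140*81 - 176400)) = 1/(-8994257 + (38 + 11340 - 176400)) = 1/(-8994257 - 165022) = 1/(-9159279) = -1/9159279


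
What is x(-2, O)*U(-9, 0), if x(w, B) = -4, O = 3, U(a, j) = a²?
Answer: -324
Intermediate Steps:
x(-2, O)*U(-9, 0) = -4*(-9)² = -4*81 = -324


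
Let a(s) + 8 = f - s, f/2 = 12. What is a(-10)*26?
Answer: 676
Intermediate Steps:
f = 24 (f = 2*12 = 24)
a(s) = 16 - s (a(s) = -8 + (24 - s) = 16 - s)
a(-10)*26 = (16 - 1*(-10))*26 = (16 + 10)*26 = 26*26 = 676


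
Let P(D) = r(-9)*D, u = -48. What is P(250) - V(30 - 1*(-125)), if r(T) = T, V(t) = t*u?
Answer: 5190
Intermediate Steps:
V(t) = -48*t (V(t) = t*(-48) = -48*t)
P(D) = -9*D
P(250) - V(30 - 1*(-125)) = -9*250 - (-48)*(30 - 1*(-125)) = -2250 - (-48)*(30 + 125) = -2250 - (-48)*155 = -2250 - 1*(-7440) = -2250 + 7440 = 5190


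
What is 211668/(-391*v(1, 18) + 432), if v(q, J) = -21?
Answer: 70556/2881 ≈ 24.490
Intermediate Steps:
211668/(-391*v(1, 18) + 432) = 211668/(-391*(-21) + 432) = 211668/(8211 + 432) = 211668/8643 = 211668*(1/8643) = 70556/2881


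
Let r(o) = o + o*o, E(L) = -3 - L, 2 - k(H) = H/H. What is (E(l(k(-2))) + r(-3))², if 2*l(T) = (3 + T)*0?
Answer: 9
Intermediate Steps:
k(H) = 1 (k(H) = 2 - H/H = 2 - 1*1 = 2 - 1 = 1)
l(T) = 0 (l(T) = ((3 + T)*0)/2 = (½)*0 = 0)
r(o) = o + o²
(E(l(k(-2))) + r(-3))² = ((-3 - 1*0) - 3*(1 - 3))² = ((-3 + 0) - 3*(-2))² = (-3 + 6)² = 3² = 9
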